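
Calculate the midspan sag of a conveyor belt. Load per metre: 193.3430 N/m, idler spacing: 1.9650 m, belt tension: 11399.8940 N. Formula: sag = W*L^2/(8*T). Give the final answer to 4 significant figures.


sag = 193.3430 * 1.9650^2 / (8 * 11399.8940)
sag = 0.008186 m


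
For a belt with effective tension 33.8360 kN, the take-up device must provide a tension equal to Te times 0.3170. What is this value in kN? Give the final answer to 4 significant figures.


T_tu = 33.8360 * 0.3170
T_tu = 10.73 kN


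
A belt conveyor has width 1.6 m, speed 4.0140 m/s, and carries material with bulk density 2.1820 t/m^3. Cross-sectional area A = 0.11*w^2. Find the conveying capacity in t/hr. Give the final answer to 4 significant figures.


A = 0.11 * 1.6^2 = 0.2816 m^2
C = 0.2816 * 4.0140 * 2.1820 * 3600
C = 8879 t/hr


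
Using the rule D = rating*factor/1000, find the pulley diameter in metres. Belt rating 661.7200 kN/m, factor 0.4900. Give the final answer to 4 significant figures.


D = 661.7200 * 0.4900 / 1000
D = 0.3242 m


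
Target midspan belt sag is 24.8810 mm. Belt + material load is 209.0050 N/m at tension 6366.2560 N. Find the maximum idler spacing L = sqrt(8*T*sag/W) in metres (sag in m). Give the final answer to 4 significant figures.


sag = 24.8810/1000 = 0.024881 m
L = sqrt(8 * 6366.2560 * 0.024881 / 209.0050)
L = 2.462 m


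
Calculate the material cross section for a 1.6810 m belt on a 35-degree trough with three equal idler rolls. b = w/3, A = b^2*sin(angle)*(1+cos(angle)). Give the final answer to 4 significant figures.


b = 1.6810/3 = 0.560333 m
A = 0.560333^2 * sin(35 deg) * (1 + cos(35 deg))
A = 0.3276 m^2


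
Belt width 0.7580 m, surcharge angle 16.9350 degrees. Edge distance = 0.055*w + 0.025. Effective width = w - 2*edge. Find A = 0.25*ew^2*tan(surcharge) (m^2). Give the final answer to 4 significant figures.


edge = 0.055*0.7580 + 0.025 = 0.06669 m
ew = 0.7580 - 2*0.06669 = 0.62462 m
A = 0.25 * 0.62462^2 * tan(16.9350 deg)
A = 0.02970 m^2


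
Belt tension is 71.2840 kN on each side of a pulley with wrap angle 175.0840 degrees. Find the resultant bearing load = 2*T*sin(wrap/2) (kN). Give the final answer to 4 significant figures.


F = 2 * 71.2840 * sin(175.0840/2 deg)
F = 142.4 kN


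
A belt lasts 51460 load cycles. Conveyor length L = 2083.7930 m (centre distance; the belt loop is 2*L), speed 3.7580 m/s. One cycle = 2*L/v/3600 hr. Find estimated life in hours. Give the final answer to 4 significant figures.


cycle_time = 2 * 2083.7930 / 3.7580 / 3600 = 0.308053 hr
life = 51460 * 0.308053 = 15850 hours


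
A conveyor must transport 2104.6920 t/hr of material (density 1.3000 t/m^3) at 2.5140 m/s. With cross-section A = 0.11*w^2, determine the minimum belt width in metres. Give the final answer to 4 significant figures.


A_req = 2104.6920 / (2.5140 * 1.3000 * 3600) = 0.178886 m^2
w = sqrt(0.178886 / 0.11)
w = 1.275 m


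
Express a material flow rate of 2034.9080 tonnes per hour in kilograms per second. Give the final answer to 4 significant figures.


m_dot = 2034.9080 * 1000 / 3600
m_dot = 565.3 kg/s


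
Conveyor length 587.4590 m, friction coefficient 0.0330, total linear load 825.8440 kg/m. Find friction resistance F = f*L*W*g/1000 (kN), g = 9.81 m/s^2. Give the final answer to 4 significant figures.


F = 0.0330 * 587.4590 * 825.8440 * 9.81 / 1000
F = 157.1 kN


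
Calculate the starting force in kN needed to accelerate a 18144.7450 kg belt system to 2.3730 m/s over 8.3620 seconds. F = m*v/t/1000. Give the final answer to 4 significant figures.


F = 18144.7450 * 2.3730 / 8.3620 / 1000
F = 5.149 kN


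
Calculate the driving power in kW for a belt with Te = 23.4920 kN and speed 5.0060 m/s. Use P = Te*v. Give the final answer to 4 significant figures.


P = Te * v = 23.4920 * 5.0060
P = 117.6 kW


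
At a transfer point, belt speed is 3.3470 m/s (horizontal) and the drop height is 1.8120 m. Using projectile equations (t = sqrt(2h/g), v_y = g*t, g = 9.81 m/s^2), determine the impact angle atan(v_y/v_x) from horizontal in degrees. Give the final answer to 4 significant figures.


t = sqrt(2*1.8120/9.81) = 0.607798 s
v_y = 9.81 * 0.607798 = 5.9625 m/s
angle = atan(5.9625 / 3.3470) = 60.69 deg


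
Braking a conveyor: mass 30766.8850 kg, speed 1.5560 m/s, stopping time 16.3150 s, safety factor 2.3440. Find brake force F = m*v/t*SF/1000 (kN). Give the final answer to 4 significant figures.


F = 30766.8850 * 1.5560 / 16.3150 * 2.3440 / 1000
F = 6.878 kN


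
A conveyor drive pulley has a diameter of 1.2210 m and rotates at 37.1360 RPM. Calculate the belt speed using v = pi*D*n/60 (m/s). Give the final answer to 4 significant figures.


v = pi * 1.2210 * 37.1360 / 60
v = 2.374 m/s


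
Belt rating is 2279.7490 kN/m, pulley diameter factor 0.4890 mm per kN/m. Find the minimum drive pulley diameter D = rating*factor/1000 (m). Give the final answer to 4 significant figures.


D = 2279.7490 * 0.4890 / 1000
D = 1.115 m


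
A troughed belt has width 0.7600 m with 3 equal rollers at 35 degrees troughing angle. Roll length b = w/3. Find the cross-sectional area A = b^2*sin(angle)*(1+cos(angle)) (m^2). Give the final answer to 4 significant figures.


b = 0.7600/3 = 0.253333 m
A = 0.253333^2 * sin(35 deg) * (1 + cos(35 deg))
A = 0.06696 m^2


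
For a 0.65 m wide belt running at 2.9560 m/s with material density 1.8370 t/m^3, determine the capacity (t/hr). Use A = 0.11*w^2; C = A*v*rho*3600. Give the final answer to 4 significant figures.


A = 0.11 * 0.65^2 = 0.046475 m^2
C = 0.046475 * 2.9560 * 1.8370 * 3600
C = 908.5 t/hr


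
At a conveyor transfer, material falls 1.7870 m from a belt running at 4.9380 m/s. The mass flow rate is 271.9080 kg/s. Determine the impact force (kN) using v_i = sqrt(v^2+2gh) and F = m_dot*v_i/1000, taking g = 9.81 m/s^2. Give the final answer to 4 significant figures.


v_i = sqrt(4.9380^2 + 2*9.81*1.7870) = 7.71004 m/s
F = 271.9080 * 7.71004 / 1000
F = 2.096 kN


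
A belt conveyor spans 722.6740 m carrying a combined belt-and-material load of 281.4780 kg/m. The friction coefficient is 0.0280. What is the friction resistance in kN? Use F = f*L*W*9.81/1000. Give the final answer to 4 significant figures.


F = 0.0280 * 722.6740 * 281.4780 * 9.81 / 1000
F = 55.87 kN


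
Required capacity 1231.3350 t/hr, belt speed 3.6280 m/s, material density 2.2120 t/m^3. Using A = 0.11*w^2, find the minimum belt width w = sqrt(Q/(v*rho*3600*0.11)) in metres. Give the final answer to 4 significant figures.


A_req = 1231.3350 / (3.6280 * 2.2120 * 3600) = 0.0426208 m^2
w = sqrt(0.0426208 / 0.11)
w = 0.6225 m


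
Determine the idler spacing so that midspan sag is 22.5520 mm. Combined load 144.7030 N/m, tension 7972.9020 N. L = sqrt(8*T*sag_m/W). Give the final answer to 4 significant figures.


sag = 22.5520/1000 = 0.022552 m
L = sqrt(8 * 7972.9020 * 0.022552 / 144.7030)
L = 3.153 m


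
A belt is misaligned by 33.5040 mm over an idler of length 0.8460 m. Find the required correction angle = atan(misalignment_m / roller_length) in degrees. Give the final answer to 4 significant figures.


misalign_m = 33.5040 / 1000 = 0.033504 m
angle = atan(0.033504 / 0.8460)
angle = 2.268 deg


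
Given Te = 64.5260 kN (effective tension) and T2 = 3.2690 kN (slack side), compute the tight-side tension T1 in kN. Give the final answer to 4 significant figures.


T1 = Te + T2 = 64.5260 + 3.2690
T1 = 67.80 kN


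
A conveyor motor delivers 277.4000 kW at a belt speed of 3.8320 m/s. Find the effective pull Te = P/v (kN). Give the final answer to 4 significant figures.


Te = P / v = 277.4000 / 3.8320
Te = 72.39 kN


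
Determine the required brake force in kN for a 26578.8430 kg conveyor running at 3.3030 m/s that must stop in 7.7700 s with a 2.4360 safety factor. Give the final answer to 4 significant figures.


F = 26578.8430 * 3.3030 / 7.7700 * 2.4360 / 1000
F = 27.52 kN


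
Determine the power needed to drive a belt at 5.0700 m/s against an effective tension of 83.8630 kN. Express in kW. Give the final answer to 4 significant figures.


P = Te * v = 83.8630 * 5.0700
P = 425.2 kW


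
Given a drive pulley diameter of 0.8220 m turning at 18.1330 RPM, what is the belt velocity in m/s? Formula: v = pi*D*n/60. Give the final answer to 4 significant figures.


v = pi * 0.8220 * 18.1330 / 60
v = 0.7804 m/s


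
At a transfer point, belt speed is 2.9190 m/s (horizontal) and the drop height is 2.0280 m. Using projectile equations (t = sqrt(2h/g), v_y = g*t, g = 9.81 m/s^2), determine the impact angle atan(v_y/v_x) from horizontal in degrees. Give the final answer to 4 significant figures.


t = sqrt(2*2.0280/9.81) = 0.643005 s
v_y = 9.81 * 0.643005 = 6.30788 m/s
angle = atan(6.30788 / 2.9190) = 65.17 deg


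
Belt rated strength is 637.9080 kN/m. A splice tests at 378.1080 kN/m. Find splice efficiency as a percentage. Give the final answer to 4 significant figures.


Eff = 378.1080 / 637.9080 * 100
Eff = 59.27 %


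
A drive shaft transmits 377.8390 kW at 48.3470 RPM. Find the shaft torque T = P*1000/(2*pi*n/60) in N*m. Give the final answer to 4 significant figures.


omega = 2*pi*48.3470/60 = 5.06289 rad/s
T = 377.8390*1000 / 5.06289
T = 74630 N*m


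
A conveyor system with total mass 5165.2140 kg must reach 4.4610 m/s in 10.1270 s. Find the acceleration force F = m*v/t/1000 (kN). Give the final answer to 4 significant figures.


F = 5165.2140 * 4.4610 / 10.1270 / 1000
F = 2.275 kN


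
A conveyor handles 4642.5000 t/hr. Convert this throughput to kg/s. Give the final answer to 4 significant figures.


m_dot = 4642.5000 * 1000 / 3600
m_dot = 1290 kg/s


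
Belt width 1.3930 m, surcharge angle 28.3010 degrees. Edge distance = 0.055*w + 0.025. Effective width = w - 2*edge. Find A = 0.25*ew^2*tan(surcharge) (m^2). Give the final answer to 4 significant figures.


edge = 0.055*1.3930 + 0.025 = 0.101615 m
ew = 1.3930 - 2*0.101615 = 1.18977 m
A = 0.25 * 1.18977^2 * tan(28.3010 deg)
A = 0.1906 m^2


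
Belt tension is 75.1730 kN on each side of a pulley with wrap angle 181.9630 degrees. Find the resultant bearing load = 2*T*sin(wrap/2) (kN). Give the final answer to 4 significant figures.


F = 2 * 75.1730 * sin(181.9630/2 deg)
F = 150.3 kN


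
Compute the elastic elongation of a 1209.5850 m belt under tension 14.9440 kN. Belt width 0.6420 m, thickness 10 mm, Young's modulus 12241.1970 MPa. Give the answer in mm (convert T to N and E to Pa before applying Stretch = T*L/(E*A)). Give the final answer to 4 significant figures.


A = 0.6420 * 0.01 = 0.00642 m^2
Stretch = 14.9440*1000 * 1209.5850 / (12241.1970e6 * 0.00642) * 1000
Stretch = 230.0 mm


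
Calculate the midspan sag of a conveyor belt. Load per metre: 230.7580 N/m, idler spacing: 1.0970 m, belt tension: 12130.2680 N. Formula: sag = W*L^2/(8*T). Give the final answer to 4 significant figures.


sag = 230.7580 * 1.0970^2 / (8 * 12130.2680)
sag = 0.002862 m


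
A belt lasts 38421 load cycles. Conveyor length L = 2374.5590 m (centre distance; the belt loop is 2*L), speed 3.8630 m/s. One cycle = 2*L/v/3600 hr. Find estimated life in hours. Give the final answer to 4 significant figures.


cycle_time = 2 * 2374.5590 / 3.8630 / 3600 = 0.341496 hr
life = 38421 * 0.341496 = 13120 hours


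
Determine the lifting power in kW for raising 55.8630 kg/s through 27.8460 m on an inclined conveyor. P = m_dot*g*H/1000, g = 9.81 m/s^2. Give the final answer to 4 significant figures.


P = 55.8630 * 9.81 * 27.8460 / 1000
P = 15.26 kW


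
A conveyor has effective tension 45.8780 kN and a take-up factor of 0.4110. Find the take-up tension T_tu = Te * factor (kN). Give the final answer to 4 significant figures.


T_tu = 45.8780 * 0.4110
T_tu = 18.86 kN


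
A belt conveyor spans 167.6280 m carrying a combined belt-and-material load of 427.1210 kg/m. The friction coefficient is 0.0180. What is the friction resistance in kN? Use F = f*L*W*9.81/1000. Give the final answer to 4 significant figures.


F = 0.0180 * 167.6280 * 427.1210 * 9.81 / 1000
F = 12.64 kN


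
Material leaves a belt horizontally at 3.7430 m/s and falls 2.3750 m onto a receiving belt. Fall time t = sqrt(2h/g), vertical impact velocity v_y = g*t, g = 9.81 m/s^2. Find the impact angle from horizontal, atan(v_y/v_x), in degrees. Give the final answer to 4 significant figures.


t = sqrt(2*2.3750/9.81) = 0.695845 s
v_y = 9.81 * 0.695845 = 6.82624 m/s
angle = atan(6.82624 / 3.7430) = 61.26 deg


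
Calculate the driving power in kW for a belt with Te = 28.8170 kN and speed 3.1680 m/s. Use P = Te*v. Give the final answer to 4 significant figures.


P = Te * v = 28.8170 * 3.1680
P = 91.29 kW


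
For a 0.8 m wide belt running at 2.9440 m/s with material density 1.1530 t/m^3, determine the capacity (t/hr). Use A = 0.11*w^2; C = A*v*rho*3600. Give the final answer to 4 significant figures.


A = 0.11 * 0.8^2 = 0.0704 m^2
C = 0.0704 * 2.9440 * 1.1530 * 3600
C = 860.3 t/hr


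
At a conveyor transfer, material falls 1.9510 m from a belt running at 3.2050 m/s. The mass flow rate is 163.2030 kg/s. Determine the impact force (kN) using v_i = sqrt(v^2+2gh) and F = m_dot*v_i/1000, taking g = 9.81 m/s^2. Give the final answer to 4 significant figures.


v_i = sqrt(3.2050^2 + 2*9.81*1.9510) = 6.96783 m/s
F = 163.2030 * 6.96783 / 1000
F = 1.137 kN


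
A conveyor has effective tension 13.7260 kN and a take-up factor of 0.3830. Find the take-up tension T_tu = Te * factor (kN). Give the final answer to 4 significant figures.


T_tu = 13.7260 * 0.3830
T_tu = 5.257 kN


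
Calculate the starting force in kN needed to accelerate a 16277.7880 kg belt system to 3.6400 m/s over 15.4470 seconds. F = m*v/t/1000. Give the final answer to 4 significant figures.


F = 16277.7880 * 3.6400 / 15.4470 / 1000
F = 3.836 kN


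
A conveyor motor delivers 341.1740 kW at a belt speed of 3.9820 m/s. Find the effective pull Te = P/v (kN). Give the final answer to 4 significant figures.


Te = P / v = 341.1740 / 3.9820
Te = 85.68 kN


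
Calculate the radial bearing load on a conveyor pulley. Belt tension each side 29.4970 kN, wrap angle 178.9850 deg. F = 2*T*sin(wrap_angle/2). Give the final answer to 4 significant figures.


F = 2 * 29.4970 * sin(178.9850/2 deg)
F = 58.99 kN


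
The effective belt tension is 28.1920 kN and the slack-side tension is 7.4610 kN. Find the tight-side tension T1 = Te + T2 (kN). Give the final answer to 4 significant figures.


T1 = Te + T2 = 28.1920 + 7.4610
T1 = 35.65 kN


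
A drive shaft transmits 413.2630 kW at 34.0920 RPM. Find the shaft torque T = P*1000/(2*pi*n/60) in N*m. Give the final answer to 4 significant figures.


omega = 2*pi*34.0920/60 = 3.57011 rad/s
T = 413.2630*1000 / 3.57011
T = 115800 N*m


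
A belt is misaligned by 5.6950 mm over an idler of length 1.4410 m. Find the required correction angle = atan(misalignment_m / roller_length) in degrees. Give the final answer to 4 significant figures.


misalign_m = 5.6950 / 1000 = 0.005695 m
angle = atan(0.005695 / 1.4410)
angle = 0.2264 deg


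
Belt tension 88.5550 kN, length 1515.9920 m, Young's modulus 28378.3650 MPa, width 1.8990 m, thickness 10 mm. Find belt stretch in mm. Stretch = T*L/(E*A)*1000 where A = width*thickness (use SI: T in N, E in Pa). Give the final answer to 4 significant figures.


A = 1.8990 * 0.01 = 0.01899 m^2
Stretch = 88.5550*1000 * 1515.9920 / (28378.3650e6 * 0.01899) * 1000
Stretch = 249.1 mm


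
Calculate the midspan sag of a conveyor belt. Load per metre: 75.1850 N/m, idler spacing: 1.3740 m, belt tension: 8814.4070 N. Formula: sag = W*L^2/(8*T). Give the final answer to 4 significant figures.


sag = 75.1850 * 1.3740^2 / (8 * 8814.4070)
sag = 0.002013 m


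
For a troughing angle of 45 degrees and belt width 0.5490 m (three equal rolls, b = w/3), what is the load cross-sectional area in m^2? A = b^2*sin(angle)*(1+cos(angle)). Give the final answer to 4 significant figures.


b = 0.5490/3 = 0.183 m
A = 0.183^2 * sin(45 deg) * (1 + cos(45 deg))
A = 0.04042 m^2


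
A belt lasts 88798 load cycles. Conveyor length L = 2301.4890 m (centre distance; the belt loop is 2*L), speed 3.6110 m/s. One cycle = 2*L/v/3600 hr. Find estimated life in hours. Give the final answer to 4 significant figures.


cycle_time = 2 * 2301.4890 / 3.6110 / 3600 = 0.354086 hr
life = 88798 * 0.354086 = 31440 hours


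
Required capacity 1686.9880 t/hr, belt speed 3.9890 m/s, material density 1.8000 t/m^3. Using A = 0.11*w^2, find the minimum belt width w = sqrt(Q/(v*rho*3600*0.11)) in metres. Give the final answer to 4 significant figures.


A_req = 1686.9880 / (3.9890 * 1.8000 * 3600) = 0.0652639 m^2
w = sqrt(0.0652639 / 0.11)
w = 0.7703 m


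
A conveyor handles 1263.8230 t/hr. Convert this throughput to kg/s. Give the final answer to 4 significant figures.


m_dot = 1263.8230 * 1000 / 3600
m_dot = 351.1 kg/s


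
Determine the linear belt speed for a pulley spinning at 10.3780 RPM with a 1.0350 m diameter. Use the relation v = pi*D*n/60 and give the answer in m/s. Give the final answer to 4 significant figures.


v = pi * 1.0350 * 10.3780 / 60
v = 0.5624 m/s


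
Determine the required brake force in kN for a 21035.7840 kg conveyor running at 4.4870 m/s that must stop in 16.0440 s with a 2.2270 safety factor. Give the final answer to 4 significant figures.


F = 21035.7840 * 4.4870 / 16.0440 * 2.2270 / 1000
F = 13.10 kN


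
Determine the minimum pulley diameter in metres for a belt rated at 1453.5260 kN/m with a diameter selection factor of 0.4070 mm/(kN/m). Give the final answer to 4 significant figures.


D = 1453.5260 * 0.4070 / 1000
D = 0.5916 m


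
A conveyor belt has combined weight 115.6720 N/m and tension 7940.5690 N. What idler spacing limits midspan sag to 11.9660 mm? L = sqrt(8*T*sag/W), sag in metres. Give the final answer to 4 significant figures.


sag = 11.9660/1000 = 0.011966 m
L = sqrt(8 * 7940.5690 * 0.011966 / 115.6720)
L = 2.563 m


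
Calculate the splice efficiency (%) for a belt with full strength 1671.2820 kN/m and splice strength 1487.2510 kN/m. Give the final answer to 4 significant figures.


Eff = 1487.2510 / 1671.2820 * 100
Eff = 88.99 %


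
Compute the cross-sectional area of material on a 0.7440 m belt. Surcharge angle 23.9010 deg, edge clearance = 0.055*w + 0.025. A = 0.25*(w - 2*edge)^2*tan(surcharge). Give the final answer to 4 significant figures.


edge = 0.055*0.7440 + 0.025 = 0.06592 m
ew = 0.7440 - 2*0.06592 = 0.61216 m
A = 0.25 * 0.61216^2 * tan(23.9010 deg)
A = 0.04152 m^2


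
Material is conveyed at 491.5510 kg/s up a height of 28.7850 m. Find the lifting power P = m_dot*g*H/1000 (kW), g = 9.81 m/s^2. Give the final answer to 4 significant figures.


P = 491.5510 * 9.81 * 28.7850 / 1000
P = 138.8 kW


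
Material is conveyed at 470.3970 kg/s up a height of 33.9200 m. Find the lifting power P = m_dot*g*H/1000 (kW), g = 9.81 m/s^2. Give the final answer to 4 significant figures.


P = 470.3970 * 9.81 * 33.9200 / 1000
P = 156.5 kW


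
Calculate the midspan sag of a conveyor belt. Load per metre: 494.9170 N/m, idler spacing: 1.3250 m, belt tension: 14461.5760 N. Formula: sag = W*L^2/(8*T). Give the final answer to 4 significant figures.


sag = 494.9170 * 1.3250^2 / (8 * 14461.5760)
sag = 0.007510 m


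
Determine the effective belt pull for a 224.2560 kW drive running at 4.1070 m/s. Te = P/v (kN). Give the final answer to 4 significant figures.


Te = P / v = 224.2560 / 4.1070
Te = 54.60 kN


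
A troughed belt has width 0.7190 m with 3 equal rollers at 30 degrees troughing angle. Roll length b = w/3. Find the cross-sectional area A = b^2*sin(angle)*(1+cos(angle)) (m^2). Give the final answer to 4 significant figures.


b = 0.7190/3 = 0.239667 m
A = 0.239667^2 * sin(30 deg) * (1 + cos(30 deg))
A = 0.05359 m^2


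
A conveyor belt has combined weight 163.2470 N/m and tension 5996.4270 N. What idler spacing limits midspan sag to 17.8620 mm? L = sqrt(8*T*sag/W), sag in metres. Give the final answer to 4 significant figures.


sag = 17.8620/1000 = 0.017862 m
L = sqrt(8 * 5996.4270 * 0.017862 / 163.2470)
L = 2.291 m


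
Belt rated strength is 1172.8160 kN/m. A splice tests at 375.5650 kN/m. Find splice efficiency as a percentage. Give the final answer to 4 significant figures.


Eff = 375.5650 / 1172.8160 * 100
Eff = 32.02 %


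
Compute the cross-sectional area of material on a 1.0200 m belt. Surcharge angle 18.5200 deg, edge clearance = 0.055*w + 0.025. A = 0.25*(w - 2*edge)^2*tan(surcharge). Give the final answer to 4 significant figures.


edge = 0.055*1.0200 + 0.025 = 0.0811 m
ew = 1.0200 - 2*0.0811 = 0.8578 m
A = 0.25 * 0.8578^2 * tan(18.5200 deg)
A = 0.06162 m^2


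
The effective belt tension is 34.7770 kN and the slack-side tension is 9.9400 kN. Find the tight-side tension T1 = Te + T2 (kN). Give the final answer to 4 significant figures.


T1 = Te + T2 = 34.7770 + 9.9400
T1 = 44.72 kN


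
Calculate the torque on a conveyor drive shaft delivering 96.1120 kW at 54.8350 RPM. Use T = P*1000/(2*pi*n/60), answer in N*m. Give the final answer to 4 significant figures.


omega = 2*pi*54.8350/60 = 5.74231 rad/s
T = 96.1120*1000 / 5.74231
T = 16740 N*m


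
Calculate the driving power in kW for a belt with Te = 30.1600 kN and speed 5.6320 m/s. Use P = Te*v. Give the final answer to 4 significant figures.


P = Te * v = 30.1600 * 5.6320
P = 169.9 kW


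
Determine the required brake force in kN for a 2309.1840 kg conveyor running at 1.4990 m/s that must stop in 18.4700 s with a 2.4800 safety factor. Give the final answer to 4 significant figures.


F = 2309.1840 * 1.4990 / 18.4700 * 2.4800 / 1000
F = 0.4648 kN


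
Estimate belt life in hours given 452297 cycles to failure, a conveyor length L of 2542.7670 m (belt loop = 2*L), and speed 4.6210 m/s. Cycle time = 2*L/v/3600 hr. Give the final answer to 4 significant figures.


cycle_time = 2 * 2542.7670 / 4.6210 / 3600 = 0.305702 hr
life = 452297 * 0.305702 = 138300 hours


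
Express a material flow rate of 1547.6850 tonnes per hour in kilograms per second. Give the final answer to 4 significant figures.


m_dot = 1547.6850 * 1000 / 3600
m_dot = 429.9 kg/s


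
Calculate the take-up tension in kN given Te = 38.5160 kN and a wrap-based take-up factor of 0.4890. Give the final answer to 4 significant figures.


T_tu = 38.5160 * 0.4890
T_tu = 18.83 kN


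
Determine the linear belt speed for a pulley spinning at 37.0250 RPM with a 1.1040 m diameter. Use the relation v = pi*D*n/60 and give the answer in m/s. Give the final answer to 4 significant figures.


v = pi * 1.1040 * 37.0250 / 60
v = 2.140 m/s


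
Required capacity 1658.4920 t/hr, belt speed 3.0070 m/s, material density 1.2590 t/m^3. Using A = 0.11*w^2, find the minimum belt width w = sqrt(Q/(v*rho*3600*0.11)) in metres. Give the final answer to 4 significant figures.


A_req = 1658.4920 / (3.0070 * 1.2590 * 3600) = 0.121689 m^2
w = sqrt(0.121689 / 0.11)
w = 1.052 m


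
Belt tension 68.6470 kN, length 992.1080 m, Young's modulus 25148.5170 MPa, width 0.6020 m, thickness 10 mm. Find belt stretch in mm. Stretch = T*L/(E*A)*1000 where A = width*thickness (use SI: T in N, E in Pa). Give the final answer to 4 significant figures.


A = 0.6020 * 0.01 = 0.00602 m^2
Stretch = 68.6470*1000 * 992.1080 / (25148.5170e6 * 0.00602) * 1000
Stretch = 449.9 mm


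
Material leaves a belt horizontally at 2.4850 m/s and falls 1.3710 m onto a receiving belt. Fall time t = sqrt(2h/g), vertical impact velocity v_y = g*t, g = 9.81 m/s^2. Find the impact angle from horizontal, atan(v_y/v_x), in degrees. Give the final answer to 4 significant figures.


t = sqrt(2*1.3710/9.81) = 0.528688 s
v_y = 9.81 * 0.528688 = 5.18643 m/s
angle = atan(5.18643 / 2.4850) = 64.40 deg


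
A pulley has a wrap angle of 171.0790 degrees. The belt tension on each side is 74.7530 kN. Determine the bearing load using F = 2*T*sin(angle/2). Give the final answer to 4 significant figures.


F = 2 * 74.7530 * sin(171.0790/2 deg)
F = 149.1 kN


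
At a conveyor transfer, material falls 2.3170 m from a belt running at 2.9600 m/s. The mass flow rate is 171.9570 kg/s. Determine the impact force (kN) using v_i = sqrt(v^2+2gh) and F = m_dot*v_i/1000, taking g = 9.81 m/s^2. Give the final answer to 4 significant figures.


v_i = sqrt(2.9600^2 + 2*9.81*2.3170) = 7.3635 m/s
F = 171.9570 * 7.3635 / 1000
F = 1.266 kN


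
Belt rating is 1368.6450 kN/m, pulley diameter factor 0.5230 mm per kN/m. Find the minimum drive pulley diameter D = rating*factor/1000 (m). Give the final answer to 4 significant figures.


D = 1368.6450 * 0.5230 / 1000
D = 0.7158 m


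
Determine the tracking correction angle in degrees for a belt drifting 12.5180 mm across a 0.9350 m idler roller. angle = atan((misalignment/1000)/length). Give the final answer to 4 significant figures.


misalign_m = 12.5180 / 1000 = 0.012518 m
angle = atan(0.012518 / 0.9350)
angle = 0.7670 deg


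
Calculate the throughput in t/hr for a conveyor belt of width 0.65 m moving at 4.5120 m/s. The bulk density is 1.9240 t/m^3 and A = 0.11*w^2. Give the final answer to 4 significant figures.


A = 0.11 * 0.65^2 = 0.046475 m^2
C = 0.046475 * 4.5120 * 1.9240 * 3600
C = 1452 t/hr


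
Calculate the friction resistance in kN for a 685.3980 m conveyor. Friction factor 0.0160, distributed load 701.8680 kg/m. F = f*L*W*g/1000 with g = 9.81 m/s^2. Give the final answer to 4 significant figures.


F = 0.0160 * 685.3980 * 701.8680 * 9.81 / 1000
F = 75.51 kN


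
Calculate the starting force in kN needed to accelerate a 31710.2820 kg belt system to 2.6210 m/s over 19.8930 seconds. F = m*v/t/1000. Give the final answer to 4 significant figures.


F = 31710.2820 * 2.6210 / 19.8930 / 1000
F = 4.178 kN


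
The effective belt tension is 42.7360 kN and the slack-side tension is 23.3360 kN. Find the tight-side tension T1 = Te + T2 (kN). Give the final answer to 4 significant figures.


T1 = Te + T2 = 42.7360 + 23.3360
T1 = 66.07 kN


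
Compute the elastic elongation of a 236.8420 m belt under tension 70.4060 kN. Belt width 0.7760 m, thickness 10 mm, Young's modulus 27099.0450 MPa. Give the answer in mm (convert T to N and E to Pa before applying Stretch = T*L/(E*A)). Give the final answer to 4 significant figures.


A = 0.7760 * 0.01 = 0.00776 m^2
Stretch = 70.4060*1000 * 236.8420 / (27099.0450e6 * 0.00776) * 1000
Stretch = 79.30 mm


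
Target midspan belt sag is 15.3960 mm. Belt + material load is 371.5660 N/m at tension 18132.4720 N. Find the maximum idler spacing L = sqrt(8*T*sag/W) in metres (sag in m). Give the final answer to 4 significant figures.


sag = 15.3960/1000 = 0.015396 m
L = sqrt(8 * 18132.4720 * 0.015396 / 371.5660)
L = 2.452 m


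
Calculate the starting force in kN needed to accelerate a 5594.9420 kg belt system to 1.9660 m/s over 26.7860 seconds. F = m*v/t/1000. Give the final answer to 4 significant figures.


F = 5594.9420 * 1.9660 / 26.7860 / 1000
F = 0.4106 kN


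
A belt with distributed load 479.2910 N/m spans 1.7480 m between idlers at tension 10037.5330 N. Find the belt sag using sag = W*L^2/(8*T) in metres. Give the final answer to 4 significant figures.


sag = 479.2910 * 1.7480^2 / (8 * 10037.5330)
sag = 0.01824 m


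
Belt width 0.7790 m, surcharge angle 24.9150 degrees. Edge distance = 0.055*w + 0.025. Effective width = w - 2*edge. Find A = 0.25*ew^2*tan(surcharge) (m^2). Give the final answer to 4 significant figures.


edge = 0.055*0.7790 + 0.025 = 0.067845 m
ew = 0.7790 - 2*0.067845 = 0.64331 m
A = 0.25 * 0.64331^2 * tan(24.9150 deg)
A = 0.04806 m^2


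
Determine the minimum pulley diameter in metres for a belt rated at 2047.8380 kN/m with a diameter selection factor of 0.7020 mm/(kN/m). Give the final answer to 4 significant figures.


D = 2047.8380 * 0.7020 / 1000
D = 1.438 m


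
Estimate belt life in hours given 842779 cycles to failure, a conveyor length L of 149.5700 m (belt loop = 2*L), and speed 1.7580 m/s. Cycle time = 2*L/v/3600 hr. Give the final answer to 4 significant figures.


cycle_time = 2 * 149.5700 / 1.7580 / 3600 = 0.0472665 hr
life = 842779 * 0.0472665 = 39840 hours


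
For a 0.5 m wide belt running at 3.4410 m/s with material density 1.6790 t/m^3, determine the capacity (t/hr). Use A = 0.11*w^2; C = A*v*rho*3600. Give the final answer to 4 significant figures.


A = 0.11 * 0.5^2 = 0.0275 m^2
C = 0.0275 * 3.4410 * 1.6790 * 3600
C = 572.0 t/hr


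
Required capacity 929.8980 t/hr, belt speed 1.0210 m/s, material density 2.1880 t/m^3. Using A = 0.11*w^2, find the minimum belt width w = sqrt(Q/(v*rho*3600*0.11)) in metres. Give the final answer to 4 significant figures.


A_req = 929.8980 / (1.0210 * 2.1880 * 3600) = 0.115627 m^2
w = sqrt(0.115627 / 0.11)
w = 1.025 m


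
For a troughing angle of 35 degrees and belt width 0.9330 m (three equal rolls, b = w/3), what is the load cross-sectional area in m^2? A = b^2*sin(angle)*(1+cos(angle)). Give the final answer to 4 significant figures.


b = 0.9330/3 = 0.311 m
A = 0.311^2 * sin(35 deg) * (1 + cos(35 deg))
A = 0.1009 m^2


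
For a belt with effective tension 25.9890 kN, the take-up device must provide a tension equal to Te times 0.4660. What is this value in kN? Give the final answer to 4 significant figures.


T_tu = 25.9890 * 0.4660
T_tu = 12.11 kN


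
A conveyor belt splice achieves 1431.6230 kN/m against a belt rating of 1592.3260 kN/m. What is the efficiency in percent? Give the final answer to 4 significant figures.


Eff = 1431.6230 / 1592.3260 * 100
Eff = 89.91 %


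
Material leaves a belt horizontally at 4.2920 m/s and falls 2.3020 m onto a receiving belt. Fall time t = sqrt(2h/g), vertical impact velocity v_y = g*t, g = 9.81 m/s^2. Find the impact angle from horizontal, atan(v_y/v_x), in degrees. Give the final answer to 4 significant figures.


t = sqrt(2*2.3020/9.81) = 0.685067 s
v_y = 9.81 * 0.685067 = 6.72051 m/s
angle = atan(6.72051 / 4.2920) = 57.44 deg


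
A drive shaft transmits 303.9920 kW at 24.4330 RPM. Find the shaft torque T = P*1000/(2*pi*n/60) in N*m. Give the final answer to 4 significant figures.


omega = 2*pi*24.4330/60 = 2.55862 rad/s
T = 303.9920*1000 / 2.55862
T = 118800 N*m


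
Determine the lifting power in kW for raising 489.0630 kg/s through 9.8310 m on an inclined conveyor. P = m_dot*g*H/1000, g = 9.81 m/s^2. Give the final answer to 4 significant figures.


P = 489.0630 * 9.81 * 9.8310 / 1000
P = 47.17 kW


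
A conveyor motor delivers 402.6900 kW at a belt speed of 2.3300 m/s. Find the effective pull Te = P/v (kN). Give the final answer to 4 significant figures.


Te = P / v = 402.6900 / 2.3300
Te = 172.8 kN


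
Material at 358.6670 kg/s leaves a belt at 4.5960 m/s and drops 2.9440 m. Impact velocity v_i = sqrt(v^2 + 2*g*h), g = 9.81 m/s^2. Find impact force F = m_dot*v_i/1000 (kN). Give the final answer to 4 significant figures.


v_i = sqrt(4.5960^2 + 2*9.81*2.9440) = 8.88169 m/s
F = 358.6670 * 8.88169 / 1000
F = 3.186 kN


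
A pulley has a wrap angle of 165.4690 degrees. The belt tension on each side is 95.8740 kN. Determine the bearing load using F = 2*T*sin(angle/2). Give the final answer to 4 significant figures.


F = 2 * 95.8740 * sin(165.4690/2 deg)
F = 190.2 kN


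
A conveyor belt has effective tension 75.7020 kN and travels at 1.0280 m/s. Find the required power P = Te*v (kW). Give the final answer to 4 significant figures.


P = Te * v = 75.7020 * 1.0280
P = 77.82 kW


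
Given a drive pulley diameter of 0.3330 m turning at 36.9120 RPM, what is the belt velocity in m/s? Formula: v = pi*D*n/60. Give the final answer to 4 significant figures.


v = pi * 0.3330 * 36.9120 / 60
v = 0.6436 m/s


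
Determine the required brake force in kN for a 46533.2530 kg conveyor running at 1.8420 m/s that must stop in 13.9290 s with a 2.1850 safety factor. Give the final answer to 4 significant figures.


F = 46533.2530 * 1.8420 / 13.9290 * 2.1850 / 1000
F = 13.45 kN


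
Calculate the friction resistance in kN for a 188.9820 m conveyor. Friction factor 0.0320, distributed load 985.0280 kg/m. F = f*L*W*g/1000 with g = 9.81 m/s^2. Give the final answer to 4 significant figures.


F = 0.0320 * 188.9820 * 985.0280 * 9.81 / 1000
F = 58.44 kN


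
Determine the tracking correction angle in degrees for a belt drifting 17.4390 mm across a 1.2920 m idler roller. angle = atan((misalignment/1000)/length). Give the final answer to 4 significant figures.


misalign_m = 17.4390 / 1000 = 0.017439 m
angle = atan(0.017439 / 1.2920)
angle = 0.7733 deg


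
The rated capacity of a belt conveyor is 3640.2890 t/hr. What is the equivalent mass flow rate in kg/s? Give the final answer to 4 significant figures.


m_dot = 3640.2890 * 1000 / 3600
m_dot = 1011 kg/s


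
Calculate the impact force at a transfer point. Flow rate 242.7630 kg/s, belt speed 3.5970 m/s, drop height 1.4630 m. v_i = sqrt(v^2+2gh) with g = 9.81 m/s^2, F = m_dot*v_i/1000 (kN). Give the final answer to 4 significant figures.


v_i = sqrt(3.5970^2 + 2*9.81*1.4630) = 6.4531 m/s
F = 242.7630 * 6.4531 / 1000
F = 1.567 kN


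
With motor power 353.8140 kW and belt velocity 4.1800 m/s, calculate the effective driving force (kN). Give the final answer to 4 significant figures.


Te = P / v = 353.8140 / 4.1800
Te = 84.64 kN


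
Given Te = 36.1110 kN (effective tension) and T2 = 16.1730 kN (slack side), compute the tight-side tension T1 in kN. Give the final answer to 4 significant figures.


T1 = Te + T2 = 36.1110 + 16.1730
T1 = 52.28 kN


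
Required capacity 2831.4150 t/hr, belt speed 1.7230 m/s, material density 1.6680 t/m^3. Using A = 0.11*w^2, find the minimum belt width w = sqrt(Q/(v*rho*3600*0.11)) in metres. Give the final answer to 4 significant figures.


A_req = 2831.4150 / (1.7230 * 1.6680 * 3600) = 0.273665 m^2
w = sqrt(0.273665 / 0.11)
w = 1.577 m


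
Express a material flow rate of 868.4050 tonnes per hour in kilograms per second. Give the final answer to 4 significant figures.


m_dot = 868.4050 * 1000 / 3600
m_dot = 241.2 kg/s


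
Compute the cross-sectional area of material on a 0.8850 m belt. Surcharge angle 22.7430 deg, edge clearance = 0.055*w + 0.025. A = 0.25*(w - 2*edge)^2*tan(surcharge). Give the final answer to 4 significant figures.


edge = 0.055*0.8850 + 0.025 = 0.073675 m
ew = 0.8850 - 2*0.073675 = 0.73765 m
A = 0.25 * 0.73765^2 * tan(22.7430 deg)
A = 0.05702 m^2


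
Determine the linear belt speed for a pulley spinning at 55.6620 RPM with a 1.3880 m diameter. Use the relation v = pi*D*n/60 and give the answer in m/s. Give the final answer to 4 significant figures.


v = pi * 1.3880 * 55.6620 / 60
v = 4.045 m/s


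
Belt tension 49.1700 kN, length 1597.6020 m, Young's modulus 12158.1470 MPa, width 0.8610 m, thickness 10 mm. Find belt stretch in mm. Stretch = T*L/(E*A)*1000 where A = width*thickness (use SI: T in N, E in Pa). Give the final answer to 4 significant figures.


A = 0.8610 * 0.01 = 0.00861 m^2
Stretch = 49.1700*1000 * 1597.6020 / (12158.1470e6 * 0.00861) * 1000
Stretch = 750.4 mm


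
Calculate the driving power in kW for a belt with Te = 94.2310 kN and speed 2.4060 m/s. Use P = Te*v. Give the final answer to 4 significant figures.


P = Te * v = 94.2310 * 2.4060
P = 226.7 kW


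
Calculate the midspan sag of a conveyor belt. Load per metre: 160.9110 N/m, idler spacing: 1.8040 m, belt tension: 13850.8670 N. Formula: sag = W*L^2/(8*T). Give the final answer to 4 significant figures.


sag = 160.9110 * 1.8040^2 / (8 * 13850.8670)
sag = 0.004726 m


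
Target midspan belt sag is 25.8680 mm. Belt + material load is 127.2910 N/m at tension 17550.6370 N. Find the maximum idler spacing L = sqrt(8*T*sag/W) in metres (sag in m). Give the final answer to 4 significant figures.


sag = 25.8680/1000 = 0.025868 m
L = sqrt(8 * 17550.6370 * 0.025868 / 127.2910)
L = 5.342 m


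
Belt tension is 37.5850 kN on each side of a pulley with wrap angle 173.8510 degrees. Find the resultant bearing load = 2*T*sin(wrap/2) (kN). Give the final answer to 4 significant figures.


F = 2 * 37.5850 * sin(173.8510/2 deg)
F = 75.06 kN


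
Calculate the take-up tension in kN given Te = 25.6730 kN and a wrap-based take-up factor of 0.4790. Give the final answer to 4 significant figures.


T_tu = 25.6730 * 0.4790
T_tu = 12.30 kN


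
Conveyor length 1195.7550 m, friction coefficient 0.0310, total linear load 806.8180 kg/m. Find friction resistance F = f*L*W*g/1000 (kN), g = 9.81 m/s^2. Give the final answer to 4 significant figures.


F = 0.0310 * 1195.7550 * 806.8180 * 9.81 / 1000
F = 293.4 kN


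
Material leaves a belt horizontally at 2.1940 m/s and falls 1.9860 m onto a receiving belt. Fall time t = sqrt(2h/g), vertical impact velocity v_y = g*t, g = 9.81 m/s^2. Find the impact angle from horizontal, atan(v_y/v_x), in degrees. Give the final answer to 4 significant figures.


t = sqrt(2*1.9860/9.81) = 0.636312 s
v_y = 9.81 * 0.636312 = 6.24222 m/s
angle = atan(6.24222 / 2.1940) = 70.63 deg


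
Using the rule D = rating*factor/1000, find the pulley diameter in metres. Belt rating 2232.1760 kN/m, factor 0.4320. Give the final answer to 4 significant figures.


D = 2232.1760 * 0.4320 / 1000
D = 0.9643 m


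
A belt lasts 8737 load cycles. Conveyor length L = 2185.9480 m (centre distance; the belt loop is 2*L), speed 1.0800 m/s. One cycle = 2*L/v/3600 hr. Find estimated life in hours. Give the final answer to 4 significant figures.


cycle_time = 2 * 2185.9480 / 1.0800 / 3600 = 1.12446 hr
life = 8737 * 1.12446 = 9824 hours


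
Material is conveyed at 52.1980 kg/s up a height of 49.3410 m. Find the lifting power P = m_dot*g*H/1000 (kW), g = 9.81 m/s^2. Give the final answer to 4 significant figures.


P = 52.1980 * 9.81 * 49.3410 / 1000
P = 25.27 kW


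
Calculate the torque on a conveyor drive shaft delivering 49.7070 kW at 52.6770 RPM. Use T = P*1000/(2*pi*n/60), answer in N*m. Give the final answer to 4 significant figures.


omega = 2*pi*52.6770/60 = 5.51632 rad/s
T = 49.7070*1000 / 5.51632
T = 9011 N*m


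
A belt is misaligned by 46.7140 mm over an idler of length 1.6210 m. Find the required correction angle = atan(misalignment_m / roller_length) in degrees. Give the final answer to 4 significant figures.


misalign_m = 46.7140 / 1000 = 0.046714 m
angle = atan(0.046714 / 1.6210)
angle = 1.651 deg


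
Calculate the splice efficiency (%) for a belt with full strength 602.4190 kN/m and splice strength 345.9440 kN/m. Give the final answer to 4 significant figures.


Eff = 345.9440 / 602.4190 * 100
Eff = 57.43 %


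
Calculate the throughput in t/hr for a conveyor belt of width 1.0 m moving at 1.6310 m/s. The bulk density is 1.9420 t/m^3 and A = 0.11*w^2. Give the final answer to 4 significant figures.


A = 0.11 * 1.0^2 = 0.11 m^2
C = 0.11 * 1.6310 * 1.9420 * 3600
C = 1254 t/hr


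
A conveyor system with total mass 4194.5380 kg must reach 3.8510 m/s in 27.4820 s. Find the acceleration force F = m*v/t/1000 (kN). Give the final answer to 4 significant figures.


F = 4194.5380 * 3.8510 / 27.4820 / 1000
F = 0.5878 kN


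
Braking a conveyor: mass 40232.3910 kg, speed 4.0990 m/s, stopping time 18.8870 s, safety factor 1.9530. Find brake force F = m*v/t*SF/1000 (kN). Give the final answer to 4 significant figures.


F = 40232.3910 * 4.0990 / 18.8870 * 1.9530 / 1000
F = 17.05 kN


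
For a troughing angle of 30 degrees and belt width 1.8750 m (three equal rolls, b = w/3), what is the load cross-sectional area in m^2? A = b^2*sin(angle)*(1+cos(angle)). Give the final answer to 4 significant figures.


b = 1.8750/3 = 0.625 m
A = 0.625^2 * sin(30 deg) * (1 + cos(30 deg))
A = 0.3645 m^2
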